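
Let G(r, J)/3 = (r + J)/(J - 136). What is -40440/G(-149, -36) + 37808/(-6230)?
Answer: -1445162328/115255 ≈ -12539.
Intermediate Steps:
G(r, J) = 3*(J + r)/(-136 + J) (G(r, J) = 3*((r + J)/(J - 136)) = 3*((J + r)/(-136 + J)) = 3*(J + r)/(-136 + J))
-40440/G(-149, -36) + 37808/(-6230) = -40440*(-136 - 36)/(3*(-36 - 149)) + 37808/(-6230) = -40440/(3*(-185)/(-172)) + 37808*(-1/6230) = -40440/(3*(-1/172)*(-185)) - 18904/3115 = -40440/555/172 - 18904/3115 = -40440*172/555 - 18904/3115 = -463712/37 - 18904/3115 = -1445162328/115255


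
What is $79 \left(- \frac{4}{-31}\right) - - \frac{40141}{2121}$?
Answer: $\frac{1914607}{65751} \approx 29.119$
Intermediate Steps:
$79 \left(- \frac{4}{-31}\right) - - \frac{40141}{2121} = 79 \left(\left(-4\right) \left(- \frac{1}{31}\right)\right) - \left(-40141\right) \frac{1}{2121} = 79 \cdot \frac{4}{31} - - \frac{40141}{2121} = \frac{316}{31} + \frac{40141}{2121} = \frac{1914607}{65751}$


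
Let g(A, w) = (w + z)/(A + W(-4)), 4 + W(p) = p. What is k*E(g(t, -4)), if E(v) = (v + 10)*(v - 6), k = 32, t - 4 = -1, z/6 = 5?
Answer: -43008/25 ≈ -1720.3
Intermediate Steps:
W(p) = -4 + p
z = 30 (z = 6*5 = 30)
t = 3 (t = 4 - 1 = 3)
g(A, w) = (30 + w)/(-8 + A) (g(A, w) = (w + 30)/(A + (-4 - 4)) = (30 + w)/(A - 8) = (30 + w)/(-8 + A))
E(v) = (-6 + v)*(10 + v) (E(v) = (10 + v)*(-6 + v) = (-6 + v)*(10 + v))
k*E(g(t, -4)) = 32*(-60 + ((30 - 4)/(-8 + 3))² + 4*((30 - 4)/(-8 + 3))) = 32*(-60 + (26/(-5))² + 4*(26/(-5))) = 32*(-60 + (-⅕*26)² + 4*(-⅕*26)) = 32*(-60 + (-26/5)² + 4*(-26/5)) = 32*(-60 + 676/25 - 104/5) = 32*(-1344/25) = -43008/25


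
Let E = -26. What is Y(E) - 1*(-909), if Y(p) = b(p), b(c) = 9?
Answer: 918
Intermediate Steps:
Y(p) = 9
Y(E) - 1*(-909) = 9 - 1*(-909) = 9 + 909 = 918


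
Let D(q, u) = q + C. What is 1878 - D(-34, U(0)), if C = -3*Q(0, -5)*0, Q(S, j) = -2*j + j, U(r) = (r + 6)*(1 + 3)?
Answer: 1912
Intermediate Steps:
U(r) = 24 + 4*r (U(r) = (6 + r)*4 = 24 + 4*r)
Q(S, j) = -j
C = 0 (C = -(-3)*(-5)*0 = -3*5*0 = -15*0 = 0)
D(q, u) = q (D(q, u) = q + 0 = q)
1878 - D(-34, U(0)) = 1878 - 1*(-34) = 1878 + 34 = 1912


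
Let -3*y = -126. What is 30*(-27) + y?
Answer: -768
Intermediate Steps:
y = 42 (y = -1/3*(-126) = 42)
30*(-27) + y = 30*(-27) + 42 = -810 + 42 = -768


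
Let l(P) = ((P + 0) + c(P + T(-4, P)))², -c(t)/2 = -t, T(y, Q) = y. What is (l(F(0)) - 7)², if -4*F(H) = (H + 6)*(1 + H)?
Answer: 356409/16 ≈ 22276.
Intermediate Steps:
F(H) = -(1 + H)*(6 + H)/4 (F(H) = -(H + 6)*(1 + H)/4 = -(6 + H)*(1 + H)/4 = -(1 + H)*(6 + H)/4)
c(t) = 2*t (c(t) = -(-2)*t = 2*t)
l(P) = (-8 + 3*P)² (l(P) = ((P + 0) + 2*(P - 4))² = (P + 2*(-4 + P))² = (P + (-8 + 2*P))² = (-8 + 3*P)²)
(l(F(0)) - 7)² = ((-8 + 3*(-3/2 - 7/4*0 - ¼*0²))² - 7)² = ((-8 + 3*(-3/2 + 0 - ¼*0))² - 7)² = ((-8 + 3*(-3/2 + 0 + 0))² - 7)² = ((-8 + 3*(-3/2))² - 7)² = ((-8 - 9/2)² - 7)² = ((-25/2)² - 7)² = (625/4 - 7)² = (597/4)² = 356409/16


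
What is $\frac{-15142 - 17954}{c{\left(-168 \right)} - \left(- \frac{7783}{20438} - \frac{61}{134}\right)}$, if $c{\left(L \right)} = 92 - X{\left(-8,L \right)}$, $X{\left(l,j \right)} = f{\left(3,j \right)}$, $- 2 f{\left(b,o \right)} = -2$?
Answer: $- \frac{22659937608}{62877653} \approx -360.38$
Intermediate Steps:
$f{\left(b,o \right)} = 1$ ($f{\left(b,o \right)} = \left(- \frac{1}{2}\right) \left(-2\right) = 1$)
$X{\left(l,j \right)} = 1$
$c{\left(L \right)} = 91$ ($c{\left(L \right)} = 92 - 1 = 91$)
$\frac{-15142 - 17954}{c{\left(-168 \right)} - \left(- \frac{7783}{20438} - \frac{61}{134}\right)} = \frac{-15142 - 17954}{91 - \left(- \frac{7783}{20438} - \frac{61}{134}\right)} = - \frac{33096}{91 - - \frac{572410}{684673}} = - \frac{33096}{91 + \left(\frac{61}{134} + \frac{7783}{20438}\right)} = - \frac{33096}{91 + \frac{572410}{684673}} = - \frac{33096}{\frac{62877653}{684673}} = \left(-33096\right) \frac{684673}{62877653} = - \frac{22659937608}{62877653}$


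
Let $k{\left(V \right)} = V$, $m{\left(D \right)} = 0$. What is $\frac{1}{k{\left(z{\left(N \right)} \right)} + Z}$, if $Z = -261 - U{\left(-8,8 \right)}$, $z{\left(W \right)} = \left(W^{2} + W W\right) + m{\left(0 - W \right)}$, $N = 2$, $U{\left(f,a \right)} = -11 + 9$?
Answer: $- \frac{1}{251} \approx -0.0039841$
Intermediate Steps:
$U{\left(f,a \right)} = -2$
$z{\left(W \right)} = 2 W^{2}$ ($z{\left(W \right)} = \left(W^{2} + W W\right) + 0 = \left(W^{2} + W^{2}\right) + 0 = 2 W^{2} + 0 = 2 W^{2}$)
$Z = -259$ ($Z = -261 - -2 = -261 + 2 = -259$)
$\frac{1}{k{\left(z{\left(N \right)} \right)} + Z} = \frac{1}{2 \cdot 2^{2} - 259} = \frac{1}{2 \cdot 4 - 259} = \frac{1}{8 - 259} = \frac{1}{-251} = - \frac{1}{251}$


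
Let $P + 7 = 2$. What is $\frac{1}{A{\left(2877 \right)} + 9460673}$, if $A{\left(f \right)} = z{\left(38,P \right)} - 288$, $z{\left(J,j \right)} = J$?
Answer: $\frac{1}{9460423} \approx 1.057 \cdot 10^{-7}$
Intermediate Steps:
$P = -5$ ($P = -7 + 2 = -5$)
$A{\left(f \right)} = -250$ ($A{\left(f \right)} = 38 - 288 = -250$)
$\frac{1}{A{\left(2877 \right)} + 9460673} = \frac{1}{-250 + 9460673} = \frac{1}{9460423}$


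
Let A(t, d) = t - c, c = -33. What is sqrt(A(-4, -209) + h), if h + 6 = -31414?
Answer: I*sqrt(31391) ≈ 177.18*I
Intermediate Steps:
h = -31420 (h = -6 - 31414 = -31420)
A(t, d) = 33 + t (A(t, d) = t - 1*(-33) = t + 33 = 33 + t)
sqrt(A(-4, -209) + h) = sqrt((33 - 4) - 31420) = sqrt(29 - 31420) = sqrt(-31391) = I*sqrt(31391)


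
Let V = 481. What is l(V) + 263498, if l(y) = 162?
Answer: 263660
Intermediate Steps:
l(V) + 263498 = 162 + 263498 = 263660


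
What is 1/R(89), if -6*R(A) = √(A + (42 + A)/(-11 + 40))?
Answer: -√19662/226 ≈ -0.62045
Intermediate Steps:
R(A) = -√(42/29 + 30*A/29)/6 (R(A) = -√(A + (42 + A)/(-11 + 40))/6 = -√(A + (42 + A)/29)/6 = -√(A + (42 + A)*(1/29))/6 = -√(A + (42/29 + A/29))/6 = -√(42/29 + 30*A/29)/6)
1/R(89) = 1/(-√(1218 + 870*89)/174) = 1/(-√(1218 + 77430)/174) = 1/(-√19662/87) = -√19662/226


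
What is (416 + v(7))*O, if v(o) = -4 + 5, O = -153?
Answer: -63801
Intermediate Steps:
v(o) = 1
(416 + v(7))*O = (416 + 1)*(-153) = 417*(-153) = -63801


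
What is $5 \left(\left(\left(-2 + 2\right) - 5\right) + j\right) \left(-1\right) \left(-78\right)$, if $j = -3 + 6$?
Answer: $-780$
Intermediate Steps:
$j = 3$
$5 \left(\left(\left(-2 + 2\right) - 5\right) + j\right) \left(-1\right) \left(-78\right) = 5 \left(\left(\left(-2 + 2\right) - 5\right) + 3\right) \left(-1\right) \left(-78\right) = 5 \left(\left(0 - 5\right) + 3\right) \left(-1\right) \left(-78\right) = 5 \left(-5 + 3\right) \left(-1\right) \left(-78\right) = 5 \left(\left(-2\right) \left(-1\right)\right) \left(-78\right) = 5 \cdot 2 \left(-78\right) = 10 \left(-78\right) = -780$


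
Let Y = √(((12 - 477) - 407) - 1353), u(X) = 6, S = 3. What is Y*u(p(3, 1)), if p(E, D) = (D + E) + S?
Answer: 30*I*√89 ≈ 283.02*I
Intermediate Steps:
p(E, D) = 3 + D + E (p(E, D) = (D + E) + 3 = 3 + D + E)
Y = 5*I*√89 (Y = √((-465 - 407) - 1353) = √(-872 - 1353) = √(-2225) = 5*I*√89 ≈ 47.17*I)
Y*u(p(3, 1)) = (5*I*√89)*6 = 30*I*√89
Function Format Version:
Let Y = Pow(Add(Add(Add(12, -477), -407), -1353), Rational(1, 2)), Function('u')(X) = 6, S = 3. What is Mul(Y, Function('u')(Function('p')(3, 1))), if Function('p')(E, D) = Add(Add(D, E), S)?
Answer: Mul(30, I, Pow(89, Rational(1, 2))) ≈ Mul(283.02, I)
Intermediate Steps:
Function('p')(E, D) = Add(3, D, E) (Function('p')(E, D) = Add(Add(D, E), 3) = Add(3, D, E))
Y = Mul(5, I, Pow(89, Rational(1, 2))) (Y = Pow(Add(Add(-465, -407), -1353), Rational(1, 2)) = Pow(Add(-872, -1353), Rational(1, 2)) = Pow(-2225, Rational(1, 2)) = Mul(5, I, Pow(89, Rational(1, 2))) ≈ Mul(47.170, I))
Mul(Y, Function('u')(Function('p')(3, 1))) = Mul(Mul(5, I, Pow(89, Rational(1, 2))), 6) = Mul(30, I, Pow(89, Rational(1, 2)))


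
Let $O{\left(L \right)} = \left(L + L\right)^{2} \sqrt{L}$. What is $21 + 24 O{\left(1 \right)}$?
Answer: $117$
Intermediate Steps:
$O{\left(L \right)} = 4 L^{\frac{5}{2}}$ ($O{\left(L \right)} = \left(2 L\right)^{2} \sqrt{L} = 4 L^{2} \sqrt{L} = 4 L^{\frac{5}{2}}$)
$21 + 24 O{\left(1 \right)} = 21 + 24 \cdot 4 \cdot 1^{\frac{5}{2}} = 21 + 24 \cdot 4 \cdot 1 = 21 + 24 \cdot 4 = 21 + 96 = 117$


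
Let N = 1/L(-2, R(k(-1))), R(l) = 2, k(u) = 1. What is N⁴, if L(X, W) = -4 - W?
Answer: 1/1296 ≈ 0.00077160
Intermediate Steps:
N = -⅙ (N = 1/(-4 - 1*2) = 1/(-4 - 2) = 1/(-6) = -⅙ ≈ -0.16667)
N⁴ = (-⅙)⁴ = 1/1296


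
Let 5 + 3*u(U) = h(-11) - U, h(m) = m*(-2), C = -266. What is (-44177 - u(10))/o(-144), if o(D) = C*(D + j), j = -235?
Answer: -9467/21603 ≈ -0.43823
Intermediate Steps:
h(m) = -2*m
u(U) = 17/3 - U/3 (u(U) = -5/3 + (-2*(-11) - U)/3 = -5/3 + (22 - U)/3 = -5/3 + (22/3 - U/3) = 17/3 - U/3)
o(D) = 62510 - 266*D (o(D) = -266*(D - 235) = -266*(-235 + D) = 62510 - 266*D)
(-44177 - u(10))/o(-144) = (-44177 - (17/3 - ⅓*10))/(62510 - 266*(-144)) = (-44177 - (17/3 - 10/3))/(62510 + 38304) = (-44177 - 1*7/3)/100814 = (-44177 - 7/3)*(1/100814) = -132538/3*1/100814 = -9467/21603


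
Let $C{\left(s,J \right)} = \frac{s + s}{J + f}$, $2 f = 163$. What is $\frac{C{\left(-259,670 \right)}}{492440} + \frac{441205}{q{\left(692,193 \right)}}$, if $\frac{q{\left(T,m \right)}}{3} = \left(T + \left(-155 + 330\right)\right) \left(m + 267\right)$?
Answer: $\frac{302362080313}{819948794340} \approx 0.36876$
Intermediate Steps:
$f = \frac{163}{2}$ ($f = \frac{1}{2} \cdot 163 = \frac{163}{2} \approx 81.5$)
$q{\left(T,m \right)} = 3 \left(175 + T\right) \left(267 + m\right)$ ($q{\left(T,m \right)} = 3 \left(T + \left(-155 + 330\right)\right) \left(m + 267\right) = 3 \left(T + 175\right) \left(267 + m\right) = 3 \left(175 + T\right) \left(267 + m\right)$)
$C{\left(s,J \right)} = \frac{2 s}{\frac{163}{2} + J}$ ($C{\left(s,J \right)} = \frac{s + s}{J + \frac{163}{2}} = \frac{2 s}{\frac{163}{2} + J}$)
$\frac{C{\left(-259,670 \right)}}{492440} + \frac{441205}{q{\left(692,193 \right)}} = \frac{4 \left(-259\right) \frac{1}{163 + 2 \cdot 670}}{492440} + \frac{441205}{140175 + 525 \cdot 193 + 801 \cdot 692 + 3 \cdot 692 \cdot 193} = 4 \left(-259\right) \frac{1}{163 + 1340} \cdot \frac{1}{492440} + \frac{441205}{140175 + 101325 + 554292 + 400668} = 4 \left(-259\right) \frac{1}{1503} \cdot \frac{1}{492440} + \frac{441205}{1196460} = 4 \left(-259\right) \frac{1}{1503} \cdot \frac{1}{492440} + 441205 \cdot \frac{1}{1196460} = \left(- \frac{1036}{1503}\right) \frac{1}{492440} + \frac{88241}{239292} = - \frac{259}{185034330} + \frac{88241}{239292} = \frac{302362080313}{819948794340}$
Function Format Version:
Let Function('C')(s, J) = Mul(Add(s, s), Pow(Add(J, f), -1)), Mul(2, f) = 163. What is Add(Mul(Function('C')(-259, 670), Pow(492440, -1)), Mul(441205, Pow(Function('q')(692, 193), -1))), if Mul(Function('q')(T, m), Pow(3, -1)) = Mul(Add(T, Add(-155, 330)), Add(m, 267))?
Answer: Rational(302362080313, 819948794340) ≈ 0.36876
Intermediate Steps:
f = Rational(163, 2) (f = Mul(Rational(1, 2), 163) = Rational(163, 2) ≈ 81.500)
Function('q')(T, m) = Mul(3, Add(175, T), Add(267, m)) (Function('q')(T, m) = Mul(3, Mul(Add(T, Add(-155, 330)), Add(m, 267))) = Mul(3, Mul(Add(T, 175), Add(267, m))) = Mul(3, Mul(Add(175, T), Add(267, m))) = Mul(3, Add(175, T), Add(267, m)))
Function('C')(s, J) = Mul(2, s, Pow(Add(Rational(163, 2), J), -1)) (Function('C')(s, J) = Mul(Add(s, s), Pow(Add(J, Rational(163, 2)), -1)) = Mul(Mul(2, s), Pow(Add(Rational(163, 2), J), -1)) = Mul(2, s, Pow(Add(Rational(163, 2), J), -1)))
Add(Mul(Function('C')(-259, 670), Pow(492440, -1)), Mul(441205, Pow(Function('q')(692, 193), -1))) = Add(Mul(Mul(4, -259, Pow(Add(163, Mul(2, 670)), -1)), Pow(492440, -1)), Mul(441205, Pow(Add(140175, Mul(525, 193), Mul(801, 692), Mul(3, 692, 193)), -1))) = Add(Mul(Mul(4, -259, Pow(Add(163, 1340), -1)), Rational(1, 492440)), Mul(441205, Pow(Add(140175, 101325, 554292, 400668), -1))) = Add(Mul(Mul(4, -259, Pow(1503, -1)), Rational(1, 492440)), Mul(441205, Pow(1196460, -1))) = Add(Mul(Mul(4, -259, Rational(1, 1503)), Rational(1, 492440)), Mul(441205, Rational(1, 1196460))) = Add(Mul(Rational(-1036, 1503), Rational(1, 492440)), Rational(88241, 239292)) = Add(Rational(-259, 185034330), Rational(88241, 239292)) = Rational(302362080313, 819948794340)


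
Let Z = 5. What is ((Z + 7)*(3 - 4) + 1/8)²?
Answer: 9025/64 ≈ 141.02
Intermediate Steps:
((Z + 7)*(3 - 4) + 1/8)² = ((5 + 7)*(3 - 4) + 1/8)² = (12*(-1) + ⅛)² = (-12 + ⅛)² = (-95/8)² = 9025/64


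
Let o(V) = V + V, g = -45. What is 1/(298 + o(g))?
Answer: 1/208 ≈ 0.0048077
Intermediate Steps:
o(V) = 2*V
1/(298 + o(g)) = 1/(298 + 2*(-45)) = 1/(298 - 90) = 1/208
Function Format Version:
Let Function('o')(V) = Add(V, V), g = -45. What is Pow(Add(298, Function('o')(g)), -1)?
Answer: Rational(1, 208) ≈ 0.0048077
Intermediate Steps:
Function('o')(V) = Mul(2, V)
Pow(Add(298, Function('o')(g)), -1) = Pow(Add(298, Mul(2, -45)), -1) = Pow(Add(298, -90), -1) = Pow(208, -1) = Rational(1, 208)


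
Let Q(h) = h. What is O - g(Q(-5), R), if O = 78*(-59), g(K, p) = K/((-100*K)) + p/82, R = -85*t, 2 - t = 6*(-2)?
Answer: -18808659/4100 ≈ -4587.5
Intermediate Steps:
t = 14 (t = 2 - 6*(-2) = 2 - 1*(-12) = 2 + 12 = 14)
R = -1190 (R = -85*14 = -1190)
g(K, p) = -1/100 + p/82 (g(K, p) = K*(-1/(100*K)) + p*(1/82) = -1/100 + p/82)
O = -4602
O - g(Q(-5), R) = -4602 - (-1/100 + (1/82)*(-1190)) = -4602 - (-1/100 - 595/41) = -4602 - 1*(-59541/4100) = -4602 + 59541/4100 = -18808659/4100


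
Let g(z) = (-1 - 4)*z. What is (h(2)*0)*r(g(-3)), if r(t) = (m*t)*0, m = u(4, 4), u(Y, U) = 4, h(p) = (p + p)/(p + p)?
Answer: 0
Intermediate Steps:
h(p) = 1 (h(p) = (2*p)/((2*p)) = (2*p)*(1/(2*p)) = 1)
m = 4
g(z) = -5*z
r(t) = 0 (r(t) = (4*t)*0 = 0)
(h(2)*0)*r(g(-3)) = (1*0)*0 = 0*0 = 0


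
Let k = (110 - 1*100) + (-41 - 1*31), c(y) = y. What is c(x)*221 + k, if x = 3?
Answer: 601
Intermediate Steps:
k = -62 (k = (110 - 100) + (-41 - 31) = 10 - 72 = -62)
c(x)*221 + k = 3*221 - 62 = 663 - 62 = 601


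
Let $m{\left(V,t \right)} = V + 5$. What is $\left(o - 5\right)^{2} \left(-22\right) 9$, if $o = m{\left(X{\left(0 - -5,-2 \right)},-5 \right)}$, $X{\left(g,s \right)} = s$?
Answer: $-792$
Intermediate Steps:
$m{\left(V,t \right)} = 5 + V$
$o = 3$ ($o = 5 - 2 = 3$)
$\left(o - 5\right)^{2} \left(-22\right) 9 = \left(3 - 5\right)^{2} \left(-22\right) 9 = \left(-2\right)^{2} \left(-22\right) 9 = 4 \left(-22\right) 9 = \left(-88\right) 9 = -792$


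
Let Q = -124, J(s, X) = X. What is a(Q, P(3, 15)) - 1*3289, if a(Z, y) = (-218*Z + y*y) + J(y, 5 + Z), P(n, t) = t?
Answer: 23849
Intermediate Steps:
a(Z, y) = 5 + y**2 - 217*Z (a(Z, y) = (-218*Z + y*y) + (5 + Z) = (-218*Z + y**2) + (5 + Z) = (y**2 - 218*Z) + (5 + Z) = 5 + y**2 - 217*Z)
a(Q, P(3, 15)) - 1*3289 = (5 + 15**2 - 217*(-124)) - 1*3289 = (5 + 225 + 26908) - 3289 = 27138 - 3289 = 23849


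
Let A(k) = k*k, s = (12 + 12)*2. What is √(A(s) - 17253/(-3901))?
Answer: 3*√3903235273/3901 ≈ 48.046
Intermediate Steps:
s = 48 (s = 24*2 = 48)
A(k) = k²
√(A(s) - 17253/(-3901)) = √(48² - 17253/(-3901)) = √(2304 - 17253*(-1/3901)) = √(2304 + 17253/3901) = √(9005157/3901) = 3*√3903235273/3901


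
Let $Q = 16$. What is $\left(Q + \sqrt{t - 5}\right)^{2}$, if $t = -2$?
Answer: $\left(16 + i \sqrt{7}\right)^{2} \approx 249.0 + 84.664 i$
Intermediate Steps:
$\left(Q + \sqrt{t - 5}\right)^{2} = \left(16 + \sqrt{-2 - 5}\right)^{2} = \left(16 + \sqrt{-7}\right)^{2} = \left(16 + i \sqrt{7}\right)^{2}$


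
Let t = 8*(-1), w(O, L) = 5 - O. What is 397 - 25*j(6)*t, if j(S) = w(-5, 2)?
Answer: 2397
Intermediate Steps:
j(S) = 10 (j(S) = 5 - 1*(-5) = 5 + 5 = 10)
t = -8
397 - 25*j(6)*t = 397 - 250*(-8) = 397 - 25*(-80) = 397 + 2000 = 2397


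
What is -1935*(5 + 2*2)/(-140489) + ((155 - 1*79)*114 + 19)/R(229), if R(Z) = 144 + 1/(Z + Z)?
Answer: 559847193541/9265671017 ≈ 60.422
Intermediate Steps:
R(Z) = 144 + 1/(2*Z)
-1935*(5 + 2*2)/(-140489) + ((155 - 1*79)*114 + 19)/R(229) = -1935*(5 + 2*2)/(-140489) + ((155 - 1*79)*114 + 19)/(144 + (½)/229) = -1935*(5 + 4)*(-1/140489) + ((155 - 79)*114 + 19)/(144 + (½)*(1/229)) = -1935*9*(-1/140489) + (76*114 + 19)/(144 + 1/458) = -17415*(-1/140489) + (8664 + 19)/(65953/458) = 17415/140489 + 8683*(458/65953) = 17415/140489 + 3976814/65953 = 559847193541/9265671017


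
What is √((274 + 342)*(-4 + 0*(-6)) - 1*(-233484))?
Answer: 2*√57755 ≈ 480.65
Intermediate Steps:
√((274 + 342)*(-4 + 0*(-6)) - 1*(-233484)) = √(616*(-4 + 0) + 233484) = √(616*(-4) + 233484) = √(-2464 + 233484) = √231020 = 2*√57755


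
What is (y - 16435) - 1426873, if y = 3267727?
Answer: 1824419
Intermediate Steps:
(y - 16435) - 1426873 = (3267727 - 16435) - 1426873 = 3251292 - 1426873 = 1824419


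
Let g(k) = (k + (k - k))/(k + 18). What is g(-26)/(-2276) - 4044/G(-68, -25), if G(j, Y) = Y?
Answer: 36816251/227600 ≈ 161.76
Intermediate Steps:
g(k) = k/(18 + k) (g(k) = (k + 0)/(18 + k) = k/(18 + k))
g(-26)/(-2276) - 4044/G(-68, -25) = -26/(18 - 26)/(-2276) - 4044/(-25) = -26/(-8)*(-1/2276) - 4044*(-1/25) = -26*(-1/8)*(-1/2276) + 4044/25 = (13/4)*(-1/2276) + 4044/25 = -13/9104 + 4044/25 = 36816251/227600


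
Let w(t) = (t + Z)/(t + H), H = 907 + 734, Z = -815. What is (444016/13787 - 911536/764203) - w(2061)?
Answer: 598252154389913/19502259574611 ≈ 30.676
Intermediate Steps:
H = 1641
w(t) = (-815 + t)/(1641 + t) (w(t) = (t - 815)/(t + 1641) = (-815 + t)/(1641 + t))
(444016/13787 - 911536/764203) - w(2061) = (444016/13787 - 911536/764203) - (-815 + 2061)/(1641 + 2061) = (444016*(1/13787) - 911536*1/764203) - 1246/3702 = (444016/13787 - 911536/764203) - 1246/3702 = 326751012416/10536066761 - 1*623/1851 = 326751012416/10536066761 - 623/1851 = 598252154389913/19502259574611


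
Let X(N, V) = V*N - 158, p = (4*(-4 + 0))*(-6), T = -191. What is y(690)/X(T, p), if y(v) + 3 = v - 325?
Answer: -181/9247 ≈ -0.019574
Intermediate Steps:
p = 96 (p = (4*(-4))*(-6) = -16*(-6) = 96)
X(N, V) = -158 + N*V (X(N, V) = N*V - 158 = -158 + N*V)
y(v) = -328 + v (y(v) = -3 + (v - 325) = -3 + (-325 + v) = -328 + v)
y(690)/X(T, p) = (-328 + 690)/(-158 - 191*96) = 362/(-158 - 18336) = 362/(-18494) = 362*(-1/18494) = -181/9247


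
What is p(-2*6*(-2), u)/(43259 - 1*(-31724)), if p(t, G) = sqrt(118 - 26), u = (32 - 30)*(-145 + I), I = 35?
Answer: 2*sqrt(23)/74983 ≈ 0.00012792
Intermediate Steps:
u = -220 (u = (32 - 30)*(-145 + 35) = 2*(-110) = -220)
p(t, G) = 2*sqrt(23) (p(t, G) = sqrt(92) = 2*sqrt(23))
p(-2*6*(-2), u)/(43259 - 1*(-31724)) = (2*sqrt(23))/(43259 - 1*(-31724)) = (2*sqrt(23))/(43259 + 31724) = (2*sqrt(23))/74983 = (2*sqrt(23))*(1/74983) = 2*sqrt(23)/74983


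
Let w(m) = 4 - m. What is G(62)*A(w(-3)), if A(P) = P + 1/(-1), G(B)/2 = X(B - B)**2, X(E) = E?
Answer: 0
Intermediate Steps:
G(B) = 0 (G(B) = 2*(B - B)**2 = 2*0**2 = 2*0 = 0)
A(P) = -1 + P (A(P) = P - 1 = -1 + P)
G(62)*A(w(-3)) = 0*(-1 + (4 - 1*(-3))) = 0*(-1 + (4 + 3)) = 0*(-1 + 7) = 0*6 = 0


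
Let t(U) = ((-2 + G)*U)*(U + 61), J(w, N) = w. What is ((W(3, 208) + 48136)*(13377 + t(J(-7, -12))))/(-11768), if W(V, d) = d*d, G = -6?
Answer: -187381425/1471 ≈ -1.2738e+5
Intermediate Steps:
t(U) = -8*U*(61 + U) (t(U) = ((-2 - 6)*U)*(U + 61) = (-8*U)*(61 + U) = -8*U*(61 + U))
W(V, d) = d²
((W(3, 208) + 48136)*(13377 + t(J(-7, -12))))/(-11768) = ((208² + 48136)*(13377 - 8*(-7)*(61 - 7)))/(-11768) = ((43264 + 48136)*(13377 - 8*(-7)*54))*(-1/11768) = (91400*(13377 + 3024))*(-1/11768) = (91400*16401)*(-1/11768) = 1499051400*(-1/11768) = -187381425/1471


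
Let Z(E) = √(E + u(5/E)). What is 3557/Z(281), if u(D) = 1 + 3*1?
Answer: 3557*√285/285 ≈ 210.70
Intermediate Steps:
u(D) = 4 (u(D) = 1 + 3 = 4)
Z(E) = √(4 + E) (Z(E) = √(E + 4) = √(4 + E))
3557/Z(281) = 3557/(√(4 + 281)) = 3557/(√285) = 3557*(√285/285) = 3557*√285/285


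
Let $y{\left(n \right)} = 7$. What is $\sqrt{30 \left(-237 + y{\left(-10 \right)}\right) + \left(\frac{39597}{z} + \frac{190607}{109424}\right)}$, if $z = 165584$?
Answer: $\frac{i \sqrt{552874229681103888614}}{283107244} \approx 83.054 i$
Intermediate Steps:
$\sqrt{30 \left(-237 + y{\left(-10 \right)}\right) + \left(\frac{39597}{z} + \frac{190607}{109424}\right)} = \sqrt{30 \left(-237 + 7\right) + \left(\frac{39597}{165584} + \frac{190607}{109424}\right)} = \sqrt{30 \left(-230\right) + \left(39597 \cdot \frac{1}{165584} + 190607 \cdot \frac{1}{109424}\right)} = \sqrt{-6900 + \left(\frac{39597}{165584} + \frac{190607}{109424}\right)} = \sqrt{-6900 + \frac{1121697863}{566214488}} = \sqrt{- \frac{3905758269337}{566214488}} = \frac{i \sqrt{552874229681103888614}}{283107244}$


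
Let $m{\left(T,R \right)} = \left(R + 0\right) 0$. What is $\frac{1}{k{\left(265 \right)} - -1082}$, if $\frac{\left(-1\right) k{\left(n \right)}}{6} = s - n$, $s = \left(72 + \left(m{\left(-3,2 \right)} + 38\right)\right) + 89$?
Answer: $\frac{1}{1478} \approx 0.00067659$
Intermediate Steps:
$m{\left(T,R \right)} = 0$ ($m{\left(T,R \right)} = R 0 = 0$)
$s = 199$ ($s = \left(72 + \left(0 + 38\right)\right) + 89 = \left(72 + 38\right) + 89 = 110 + 89 = 199$)
$k{\left(n \right)} = -1194 + 6 n$ ($k{\left(n \right)} = - 6 \left(199 - n\right) = -1194 + 6 n$)
$\frac{1}{k{\left(265 \right)} - -1082} = \frac{1}{\left(-1194 + 6 \cdot 265\right) - -1082} = \frac{1}{\left(-1194 + 1590\right) + 1082} = \frac{1}{396 + 1082} = \frac{1}{1478}$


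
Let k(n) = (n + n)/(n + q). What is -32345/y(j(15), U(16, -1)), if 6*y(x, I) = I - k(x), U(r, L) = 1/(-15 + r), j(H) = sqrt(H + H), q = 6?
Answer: -2134770 - 388140*sqrt(30) ≈ -4.2607e+6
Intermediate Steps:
j(H) = sqrt(2)*sqrt(H) (j(H) = sqrt(2*H) = sqrt(2)*sqrt(H))
k(n) = 2*n/(6 + n) (k(n) = (n + n)/(n + 6) = (2*n)/(6 + n) = 2*n/(6 + n))
y(x, I) = I/6 - x/(3*(6 + x)) (y(x, I) = (I - 2*x/(6 + x))/6 = I/6 - x/(3*(6 + x)))
-32345/y(j(15), U(16, -1)) = -32345*6*(6 + sqrt(2)*sqrt(15))/(-2*sqrt(2)*sqrt(15) + (6 + sqrt(2)*sqrt(15))/(-15 + 16)) = -32345*6*(6 + sqrt(30))/(-2*sqrt(30) + (6 + sqrt(30))/1) = -32345*6*(6 + sqrt(30))/(-2*sqrt(30) + 1*(6 + sqrt(30))) = -32345*6*(6 + sqrt(30))/(-2*sqrt(30) + (6 + sqrt(30))) = -32345*6*(6 + sqrt(30))/(6 - sqrt(30)) = -194070*(6 + sqrt(30))/(6 - sqrt(30))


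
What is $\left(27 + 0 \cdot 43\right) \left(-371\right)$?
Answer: $-10017$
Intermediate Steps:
$\left(27 + 0 \cdot 43\right) \left(-371\right) = \left(27 + 0\right) \left(-371\right) = 27 \left(-371\right) = -10017$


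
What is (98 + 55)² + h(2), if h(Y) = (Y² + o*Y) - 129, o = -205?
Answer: 22874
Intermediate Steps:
h(Y) = -129 + Y² - 205*Y (h(Y) = (Y² - 205*Y) - 129 = -129 + Y² - 205*Y)
(98 + 55)² + h(2) = (98 + 55)² + (-129 + 2² - 205*2) = 153² + (-129 + 4 - 410) = 23409 - 535 = 22874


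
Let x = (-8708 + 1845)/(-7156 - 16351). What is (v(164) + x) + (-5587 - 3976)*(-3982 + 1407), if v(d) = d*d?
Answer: 579485661710/23507 ≈ 2.4652e+7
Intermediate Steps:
v(d) = d²
x = 6863/23507 (x = -6863/(-23507) = -6863*(-1/23507) = 6863/23507 ≈ 0.29196)
(v(164) + x) + (-5587 - 3976)*(-3982 + 1407) = (164² + 6863/23507) + (-5587 - 3976)*(-3982 + 1407) = (26896 + 6863/23507) - 9563*(-2575) = 632251135/23507 + 24624725 = 579485661710/23507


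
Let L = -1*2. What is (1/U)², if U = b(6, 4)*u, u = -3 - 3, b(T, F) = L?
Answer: 1/144 ≈ 0.0069444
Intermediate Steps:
L = -2
b(T, F) = -2
u = -6
U = 12 (U = -2*(-6) = 12)
(1/U)² = (1/12)² = 1/144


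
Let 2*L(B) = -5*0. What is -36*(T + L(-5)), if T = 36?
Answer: -1296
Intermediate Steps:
L(B) = 0 (L(B) = (-5*0)/2 = (½)*0 = 0)
-36*(T + L(-5)) = -36*(36 + 0) = -36*36 = -1296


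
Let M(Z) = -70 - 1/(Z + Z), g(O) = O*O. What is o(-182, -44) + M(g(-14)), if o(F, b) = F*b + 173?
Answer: 3179511/392 ≈ 8111.0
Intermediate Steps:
g(O) = O²
M(Z) = -70 - 1/(2*Z)
o(F, b) = 173 + F*b
o(-182, -44) + M(g(-14)) = (173 - 182*(-44)) + (-70 - 1/(2*((-14)²))) = (173 + 8008) + (-70 - ½/196) = 8181 + (-70 - ½*1/196) = 8181 + (-70 - 1/392) = 8181 - 27441/392 = 3179511/392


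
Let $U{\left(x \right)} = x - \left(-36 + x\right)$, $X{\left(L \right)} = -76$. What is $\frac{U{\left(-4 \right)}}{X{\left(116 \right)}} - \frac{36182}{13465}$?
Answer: $- \frac{808643}{255835} \approx -3.1608$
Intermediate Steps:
$U{\left(x \right)} = 36$
$\frac{U{\left(-4 \right)}}{X{\left(116 \right)}} - \frac{36182}{13465} = \frac{36}{-76} - \frac{36182}{13465} = 36 \left(- \frac{1}{76}\right) - \frac{36182}{13465} = - \frac{9}{19} - \frac{36182}{13465} = - \frac{808643}{255835}$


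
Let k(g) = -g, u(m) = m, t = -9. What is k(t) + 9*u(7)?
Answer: 72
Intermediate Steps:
k(t) + 9*u(7) = -1*(-9) + 9*7 = 9 + 63 = 72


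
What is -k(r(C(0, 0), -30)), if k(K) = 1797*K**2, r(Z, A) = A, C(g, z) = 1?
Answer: -1617300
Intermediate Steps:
-k(r(C(0, 0), -30)) = -1797*(-30)**2 = -1797*900 = -1*1617300 = -1617300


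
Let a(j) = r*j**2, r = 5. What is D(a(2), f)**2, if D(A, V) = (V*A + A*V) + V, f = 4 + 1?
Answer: 42025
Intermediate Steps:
f = 5
a(j) = 5*j**2
D(A, V) = V + 2*A*V (D(A, V) = (A*V + A*V) + V = 2*A*V + V = V + 2*A*V)
D(a(2), f)**2 = (5*(1 + 2*(5*2**2)))**2 = (5*(1 + 2*(5*4)))**2 = (5*(1 + 2*20))**2 = (5*(1 + 40))**2 = (5*41)**2 = 205**2 = 42025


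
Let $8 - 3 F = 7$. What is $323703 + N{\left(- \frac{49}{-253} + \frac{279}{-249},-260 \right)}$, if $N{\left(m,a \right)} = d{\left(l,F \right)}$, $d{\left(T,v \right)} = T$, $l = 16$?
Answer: $323719$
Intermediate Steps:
$F = \frac{1}{3}$ ($F = \frac{8}{3} - \frac{7}{3} = \frac{1}{3} \approx 0.33333$)
$N{\left(m,a \right)} = 16$
$323703 + N{\left(- \frac{49}{-253} + \frac{279}{-249},-260 \right)} = 323703 + 16 = 323719$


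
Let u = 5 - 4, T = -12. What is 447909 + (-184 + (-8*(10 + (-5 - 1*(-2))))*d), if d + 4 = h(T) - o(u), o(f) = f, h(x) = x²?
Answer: 439941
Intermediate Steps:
u = 1
d = 139 (d = -4 + ((-12)² - 1*1) = -4 + (144 - 1) = -4 + 143 = 139)
447909 + (-184 + (-8*(10 + (-5 - 1*(-2))))*d) = 447909 + (-184 - 8*(10 + (-5 - 1*(-2)))*139) = 447909 + (-184 - 8*(10 + (-5 + 2))*139) = 447909 + (-184 - 8*(10 - 3)*139) = 447909 + (-184 - 8*7*139) = 447909 + (-184 - 56*139) = 447909 + (-184 - 7784) = 447909 - 7968 = 439941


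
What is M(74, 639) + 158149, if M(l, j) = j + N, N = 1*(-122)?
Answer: 158666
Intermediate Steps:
N = -122
M(l, j) = -122 + j (M(l, j) = j - 122 = -122 + j)
M(74, 639) + 158149 = (-122 + 639) + 158149 = 517 + 158149 = 158666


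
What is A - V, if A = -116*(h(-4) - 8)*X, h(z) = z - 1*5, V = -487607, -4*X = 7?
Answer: 484156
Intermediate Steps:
X = -7/4 (X = -1/4*7 = -7/4 ≈ -1.7500)
h(z) = -5 + z (h(z) = z - 5 = -5 + z)
A = -3451 (A = -116*((-5 - 4) - 8)*(-7)/4 = -116*(-9 - 8)*(-7)/4 = -(-1972)*(-7)/4 = -116*119/4 = -3451)
A - V = -3451 - 1*(-487607) = -3451 + 487607 = 484156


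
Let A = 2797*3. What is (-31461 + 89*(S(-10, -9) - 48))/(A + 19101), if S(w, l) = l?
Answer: -6089/4582 ≈ -1.3289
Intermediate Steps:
A = 8391
(-31461 + 89*(S(-10, -9) - 48))/(A + 19101) = (-31461 + 89*(-9 - 48))/(8391 + 19101) = (-31461 + 89*(-57))/27492 = (-31461 - 5073)*(1/27492) = -36534*1/27492 = -6089/4582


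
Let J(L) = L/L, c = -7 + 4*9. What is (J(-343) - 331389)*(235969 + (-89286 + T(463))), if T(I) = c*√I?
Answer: -48608986004 - 9610252*√463 ≈ -4.8816e+10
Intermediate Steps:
c = 29 (c = -7 + 36 = 29)
T(I) = 29*√I
J(L) = 1
(J(-343) - 331389)*(235969 + (-89286 + T(463))) = (1 - 331389)*(235969 + (-89286 + 29*√463)) = -331388*(146683 + 29*√463) = -48608986004 - 9610252*√463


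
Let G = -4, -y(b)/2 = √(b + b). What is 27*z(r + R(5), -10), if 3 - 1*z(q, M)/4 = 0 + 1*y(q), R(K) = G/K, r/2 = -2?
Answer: 324 + 864*I*√15/5 ≈ 324.0 + 669.25*I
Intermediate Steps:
r = -4 (r = 2*(-2) = -4)
y(b) = -2*√2*√b (y(b) = -2*√(b + b) = -2*√2*√b)
R(K) = -4/K
z(q, M) = 12 + 8*√2*√q (z(q, M) = 12 - 4*(0 + 1*(-2*√2*√q)) = 12 - 4*(0 - 2*√2*√q) = 12 - (-8)*√2*√q = 12 + 8*√2*√q)
27*z(r + R(5), -10) = 27*(12 + 8*√2*√(-4 - 4/5)) = 27*(12 + 8*√2*√(-4 - 4*⅕)) = 27*(12 + 8*√2*√(-4 - ⅘)) = 27*(12 + 8*√2*√(-24/5)) = 27*(12 + 8*√2*(2*I*√30/5)) = 27*(12 + 32*I*√15/5) = 324 + 864*I*√15/5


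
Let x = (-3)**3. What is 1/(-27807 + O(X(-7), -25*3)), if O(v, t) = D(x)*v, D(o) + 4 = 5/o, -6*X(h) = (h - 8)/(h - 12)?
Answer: -1026/28529417 ≈ -3.5963e-5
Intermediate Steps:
x = -27
X(h) = -(-8 + h)/(6*(-12 + h)) (X(h) = -(h - 8)/(6*(h - 12)) = -(-8 + h)/(6*(-12 + h)))
D(o) = -4 + 5/o
O(v, t) = -113*v/27 (O(v, t) = (-4 + 5/(-27))*v = (-4 + 5*(-1/27))*v = (-4 - 5/27)*v = -113*v/27)
1/(-27807 + O(X(-7), -25*3)) = 1/(-27807 - 113*(8 - 1*(-7))/(162*(-12 - 7))) = 1/(-27807 - 113*(8 + 7)/(162*(-19))) = 1/(-27807 - 113*(-1)*15/(162*19)) = 1/(-27807 - 113/27*(-5/38)) = 1/(-27807 + 565/1026) = 1/(-28529417/1026) = -1026/28529417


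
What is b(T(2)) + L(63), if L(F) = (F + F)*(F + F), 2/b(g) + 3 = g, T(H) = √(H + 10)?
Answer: 15878 + 4*√3/3 ≈ 15880.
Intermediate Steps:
T(H) = √(10 + H)
b(g) = 2/(-3 + g)
L(F) = 4*F² (L(F) = (2*F)*(2*F) = 4*F²)
b(T(2)) + L(63) = 2/(-3 + √(10 + 2)) + 4*63² = 2/(-3 + √12) + 4*3969 = 2/(-3 + 2*√3) + 15876 = 15876 + 2/(-3 + 2*√3)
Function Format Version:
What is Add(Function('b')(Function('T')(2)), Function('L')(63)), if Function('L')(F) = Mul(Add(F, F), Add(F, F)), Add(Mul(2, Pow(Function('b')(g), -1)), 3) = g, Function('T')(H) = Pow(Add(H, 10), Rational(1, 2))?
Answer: Add(15878, Mul(Rational(4, 3), Pow(3, Rational(1, 2)))) ≈ 15880.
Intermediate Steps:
Function('T')(H) = Pow(Add(10, H), Rational(1, 2))
Function('b')(g) = Mul(2, Pow(Add(-3, g), -1))
Function('L')(F) = Mul(4, Pow(F, 2)) (Function('L')(F) = Mul(Mul(2, F), Mul(2, F)) = Mul(4, Pow(F, 2)))
Add(Function('b')(Function('T')(2)), Function('L')(63)) = Add(Mul(2, Pow(Add(-3, Pow(Add(10, 2), Rational(1, 2))), -1)), Mul(4, Pow(63, 2))) = Add(Mul(2, Pow(Add(-3, Pow(12, Rational(1, 2))), -1)), Mul(4, 3969)) = Add(Mul(2, Pow(Add(-3, Mul(2, Pow(3, Rational(1, 2)))), -1)), 15876) = Add(15876, Mul(2, Pow(Add(-3, Mul(2, Pow(3, Rational(1, 2)))), -1)))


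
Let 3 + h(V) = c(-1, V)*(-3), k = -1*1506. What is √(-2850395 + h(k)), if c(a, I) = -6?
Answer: 2*I*√712595 ≈ 1688.3*I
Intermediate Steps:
k = -1506
h(V) = 15 (h(V) = -3 - 6*(-3) = -3 + 18 = 15)
√(-2850395 + h(k)) = √(-2850395 + 15) = √(-2850380) = 2*I*√712595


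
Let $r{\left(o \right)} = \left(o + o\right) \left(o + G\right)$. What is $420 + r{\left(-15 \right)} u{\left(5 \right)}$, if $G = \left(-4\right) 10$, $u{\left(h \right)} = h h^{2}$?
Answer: $206670$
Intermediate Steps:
$u{\left(h \right)} = h^{3}$
$G = -40$
$r{\left(o \right)} = 2 o \left(-40 + o\right)$ ($r{\left(o \right)} = \left(o + o\right) \left(o - 40\right) = 2 o \left(-40 + o\right)$)
$420 + r{\left(-15 \right)} u{\left(5 \right)} = 420 + 2 \left(-15\right) \left(-40 - 15\right) 5^{3} = 420 + 2 \left(-15\right) \left(-55\right) 125 = 420 + 1650 \cdot 125 = 420 + 206250 = 206670$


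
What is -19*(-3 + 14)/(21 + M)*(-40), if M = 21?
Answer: 4180/21 ≈ 199.05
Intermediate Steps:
-19*(-3 + 14)/(21 + M)*(-40) = -19*(-3 + 14)/(21 + 21)*(-40) = -209/42*(-40) = 4180/21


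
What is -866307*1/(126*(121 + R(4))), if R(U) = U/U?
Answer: -288769/5124 ≈ -56.356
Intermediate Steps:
R(U) = 1
-866307*1/(126*(121 + R(4))) = -866307*1/(126*(121 + 1)) = -866307/(126*122) = -866307/15372 = -866307*1/15372 = -288769/5124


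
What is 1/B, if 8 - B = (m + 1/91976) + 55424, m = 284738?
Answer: -91976/31286004305 ≈ -2.9398e-6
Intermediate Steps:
B = -31286004305/91976 (B = 8 - ((284738 + 1/91976) + 55424) = 8 - (26189062289/91976 + 55424) = 8 - 1*31286740113/91976 = 8 - 31286740113/91976 = -31286004305/91976 ≈ -3.4015e+5)
1/B = 1/(-31286004305/91976) = -91976/31286004305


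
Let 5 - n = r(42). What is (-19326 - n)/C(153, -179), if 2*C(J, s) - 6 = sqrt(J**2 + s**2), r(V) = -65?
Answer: 116376/27707 - 96980*sqrt(2218)/27707 ≈ -160.64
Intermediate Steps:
n = 70 (n = 5 - 1*(-65) = 5 + 65 = 70)
C(J, s) = 3 + sqrt(J**2 + s**2)/2
(-19326 - n)/C(153, -179) = (-19326 - 1*70)/(3 + sqrt(153**2 + (-179)**2)/2) = (-19326 - 70)/(3 + sqrt(23409 + 32041)/2) = -19396/(3 + sqrt(55450)/2) = -19396/(3 + (5*sqrt(2218))/2) = -19396/(3 + 5*sqrt(2218)/2)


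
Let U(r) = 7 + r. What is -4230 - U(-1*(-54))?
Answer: -4291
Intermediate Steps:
-4230 - U(-1*(-54)) = -4230 - (7 - 1*(-54)) = -4230 - (7 + 54) = -4230 - 1*61 = -4230 - 61 = -4291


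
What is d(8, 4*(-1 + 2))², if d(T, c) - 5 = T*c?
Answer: 1369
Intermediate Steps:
d(T, c) = 5 + T*c
d(8, 4*(-1 + 2))² = (5 + 8*(4*(-1 + 2)))² = (5 + 8*(4*1))² = (5 + 8*4)² = (5 + 32)² = 37² = 1369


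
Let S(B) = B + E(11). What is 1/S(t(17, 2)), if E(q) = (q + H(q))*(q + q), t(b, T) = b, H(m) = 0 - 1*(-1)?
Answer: 1/281 ≈ 0.0035587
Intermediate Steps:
H(m) = 1 (H(m) = 0 + 1 = 1)
E(q) = 2*q*(1 + q) (E(q) = (q + 1)*(q + q) = (1 + q)*(2*q) = 2*q*(1 + q))
S(B) = 264 + B (S(B) = B + 2*11*(1 + 11) = B + 2*11*12 = B + 264 = 264 + B)
1/S(t(17, 2)) = 1/(264 + 17) = 1/281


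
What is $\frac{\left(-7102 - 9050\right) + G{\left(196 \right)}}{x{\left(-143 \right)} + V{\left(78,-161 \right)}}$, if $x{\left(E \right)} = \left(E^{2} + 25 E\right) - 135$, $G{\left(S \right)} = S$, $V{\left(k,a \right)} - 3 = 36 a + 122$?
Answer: $- \frac{3989}{2767} \approx -1.4416$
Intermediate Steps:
$V{\left(k,a \right)} = 125 + 36 a$ ($V{\left(k,a \right)} = 3 + \left(36 a + 122\right) = 3 + \left(122 + 36 a\right) = 125 + 36 a$)
$x{\left(E \right)} = -135 + E^{2} + 25 E$
$\frac{\left(-7102 - 9050\right) + G{\left(196 \right)}}{x{\left(-143 \right)} + V{\left(78,-161 \right)}} = \frac{\left(-7102 - 9050\right) + 196}{\left(-135 + \left(-143\right)^{2} + 25 \left(-143\right)\right) + \left(125 + 36 \left(-161\right)\right)} = \frac{-16152 + 196}{\left(-135 + 20449 - 3575\right) + \left(125 - 5796\right)} = - \frac{15956}{16739 - 5671} = - \frac{15956}{11068} = \left(-15956\right) \frac{1}{11068} = - \frac{3989}{2767}$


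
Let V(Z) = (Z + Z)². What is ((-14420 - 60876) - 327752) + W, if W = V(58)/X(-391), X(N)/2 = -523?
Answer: -210800832/523 ≈ -4.0306e+5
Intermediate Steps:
X(N) = -1046 (X(N) = 2*(-523) = -1046)
V(Z) = 4*Z² (V(Z) = (2*Z)² = 4*Z²)
W = -6728/523 (W = (4*58²)/(-1046) = (4*3364)*(-1/1046) = 13456*(-1/1046) = -6728/523 ≈ -12.864)
((-14420 - 60876) - 327752) + W = ((-14420 - 60876) - 327752) - 6728/523 = (-75296 - 327752) - 6728/523 = -403048 - 6728/523 = -210800832/523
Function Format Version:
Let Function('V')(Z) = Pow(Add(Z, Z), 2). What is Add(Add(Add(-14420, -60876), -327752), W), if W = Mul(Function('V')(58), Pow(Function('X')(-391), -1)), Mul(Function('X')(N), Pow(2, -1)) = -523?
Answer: Rational(-210800832, 523) ≈ -4.0306e+5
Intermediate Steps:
Function('X')(N) = -1046 (Function('X')(N) = Mul(2, -523) = -1046)
Function('V')(Z) = Mul(4, Pow(Z, 2)) (Function('V')(Z) = Pow(Mul(2, Z), 2) = Mul(4, Pow(Z, 2)))
W = Rational(-6728, 523) (W = Mul(Mul(4, Pow(58, 2)), Pow(-1046, -1)) = Mul(Mul(4, 3364), Rational(-1, 1046)) = Mul(13456, Rational(-1, 1046)) = Rational(-6728, 523) ≈ -12.864)
Add(Add(Add(-14420, -60876), -327752), W) = Add(Add(Add(-14420, -60876), -327752), Rational(-6728, 523)) = Add(Add(-75296, -327752), Rational(-6728, 523)) = Add(-403048, Rational(-6728, 523)) = Rational(-210800832, 523)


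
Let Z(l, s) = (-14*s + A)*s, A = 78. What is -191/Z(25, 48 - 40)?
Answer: 191/272 ≈ 0.70221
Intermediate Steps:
Z(l, s) = s*(78 - 14*s) (Z(l, s) = (-14*s + 78)*s = (78 - 14*s)*s = s*(78 - 14*s))
-191/Z(25, 48 - 40) = -191*1/(2*(39 - 7*(48 - 40))*(48 - 40)) = -191*1/(16*(39 - 7*8)) = -191*1/(16*(39 - 56)) = -191/(2*8*(-17)) = -191/(-272) = -191*(-1/272) = 191/272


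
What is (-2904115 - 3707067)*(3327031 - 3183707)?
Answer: -947541048968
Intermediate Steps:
(-2904115 - 3707067)*(3327031 - 3183707) = -6611182*143324 = -947541048968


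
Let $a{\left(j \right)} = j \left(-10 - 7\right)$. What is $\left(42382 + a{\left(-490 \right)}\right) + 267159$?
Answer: $317871$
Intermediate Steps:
$a{\left(j \right)} = - 17 j$ ($a{\left(j \right)} = j \left(-17\right) = - 17 j$)
$\left(42382 + a{\left(-490 \right)}\right) + 267159 = \left(42382 - -8330\right) + 267159 = \left(42382 + 8330\right) + 267159 = 50712 + 267159 = 317871$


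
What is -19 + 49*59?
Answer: 2872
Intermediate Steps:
-19 + 49*59 = -19 + 2891 = 2872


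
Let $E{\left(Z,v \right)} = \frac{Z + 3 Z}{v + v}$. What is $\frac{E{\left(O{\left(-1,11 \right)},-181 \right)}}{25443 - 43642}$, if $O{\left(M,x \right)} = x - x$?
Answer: $0$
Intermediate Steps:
$O{\left(M,x \right)} = 0$
$E{\left(Z,v \right)} = \frac{2 Z}{v}$ ($E{\left(Z,v \right)} = \frac{4 Z}{2 v} = 4 Z \frac{1}{2 v} = \frac{2 Z}{v}$)
$\frac{E{\left(O{\left(-1,11 \right)},-181 \right)}}{25443 - 43642} = \frac{2 \cdot 0 \frac{1}{-181}}{25443 - 43642} = \frac{2 \cdot 0 \left(- \frac{1}{181}\right)}{-18199} = 0 \left(- \frac{1}{18199}\right) = 0$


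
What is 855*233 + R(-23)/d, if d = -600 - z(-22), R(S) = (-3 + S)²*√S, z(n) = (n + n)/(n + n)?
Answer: 199215 - 676*I*√23/601 ≈ 1.9922e+5 - 5.3943*I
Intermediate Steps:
z(n) = 1 (z(n) = (2*n)/((2*n)) = (2*n)*(1/(2*n)) = 1)
R(S) = √S*(-3 + S)²
d = -601 (d = -600 - 1*1 = -600 - 1 = -601)
855*233 + R(-23)/d = 855*233 + (√(-23)*(-3 - 23)²)/(-601) = 199215 + ((I*√23)*(-26)²)*(-1/601) = 199215 + ((I*√23)*676)*(-1/601) = 199215 + (676*I*√23)*(-1/601) = 199215 - 676*I*√23/601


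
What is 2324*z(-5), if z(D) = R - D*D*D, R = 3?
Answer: 297472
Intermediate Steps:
z(D) = 3 - D³ (z(D) = 3 - D*D*D = 3 - D²*D = 3 - D³)
2324*z(-5) = 2324*(3 - 1*(-5)³) = 2324*(3 - 1*(-125)) = 2324*(3 + 125) = 2324*128 = 297472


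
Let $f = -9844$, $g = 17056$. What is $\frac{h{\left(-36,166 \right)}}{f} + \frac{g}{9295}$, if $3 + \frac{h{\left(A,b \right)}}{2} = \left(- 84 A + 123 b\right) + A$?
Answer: $- \frac{10275481}{3519230} \approx -2.9198$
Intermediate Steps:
$h{\left(A,b \right)} = -6 - 166 A + 246 b$ ($h{\left(A,b \right)} = -6 + 2 \left(\left(- 84 A + 123 b\right) + A\right) = -6 + 2 \left(- 83 A + 123 b\right) = -6 - \left(- 246 b + 166 A\right) = -6 - 166 A + 246 b$)
$\frac{h{\left(-36,166 \right)}}{f} + \frac{g}{9295} = \frac{-6 - -5976 + 246 \cdot 166}{-9844} + \frac{17056}{9295} = \left(-6 + 5976 + 40836\right) \left(- \frac{1}{9844}\right) + 17056 \cdot \frac{1}{9295} = 46806 \left(- \frac{1}{9844}\right) + \frac{1312}{715} = - \frac{23403}{4922} + \frac{1312}{715} = - \frac{10275481}{3519230}$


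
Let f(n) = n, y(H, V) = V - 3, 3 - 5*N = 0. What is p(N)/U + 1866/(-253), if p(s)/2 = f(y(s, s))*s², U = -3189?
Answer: -247926534/33617375 ≈ -7.3750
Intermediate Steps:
N = ⅗ (N = ⅗ - ⅕*0 = ⅗ + 0 = ⅗ ≈ 0.60000)
y(H, V) = -3 + V
p(s) = 2*s²*(-3 + s) (p(s) = 2*((-3 + s)*s²) = 2*(s²*(-3 + s)) = 2*s²*(-3 + s))
p(N)/U + 1866/(-253) = (2*(⅗)²*(-3 + ⅗))/(-3189) + 1866/(-253) = (2*(9/25)*(-12/5))*(-1/3189) + 1866*(-1/253) = -216/125*(-1/3189) - 1866/253 = 72/132875 - 1866/253 = -247926534/33617375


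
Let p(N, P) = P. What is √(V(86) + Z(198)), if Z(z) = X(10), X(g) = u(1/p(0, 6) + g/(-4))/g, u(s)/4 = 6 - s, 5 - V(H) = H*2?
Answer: I*√1473/3 ≈ 12.793*I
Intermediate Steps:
V(H) = 5 - 2*H (V(H) = 5 - H*2 = 5 - 2*H)
u(s) = 24 - 4*s (u(s) = 4*(6 - s) = 24 - 4*s)
X(g) = (70/3 + g)/g (X(g) = (24 - 4*(1/6 + g/(-4)))/g = (24 - 4*(1*(⅙) + g*(-¼)))/g = (24 - 4*(⅙ - g/4))/g = (24 + (-⅔ + g))/g = (70/3 + g)/g)
Z(z) = 10/3 (Z(z) = (70/3 + 10)/10 = (⅒)*(100/3) = 10/3)
√(V(86) + Z(198)) = √((5 - 2*86) + 10/3) = √((5 - 172) + 10/3) = √(-167 + 10/3) = √(-491/3) = I*√1473/3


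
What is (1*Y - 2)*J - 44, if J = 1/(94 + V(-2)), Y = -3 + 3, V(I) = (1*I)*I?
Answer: -2157/49 ≈ -44.020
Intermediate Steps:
V(I) = I² (V(I) = I*I = I²)
Y = 0
J = 1/98 (J = 1/(94 + (-2)²) = 1/(94 + 4) = 1/98 ≈ 0.010204)
(1*Y - 2)*J - 44 = (1*0 - 2)*(1/98) - 44 = (0 - 2)*(1/98) - 44 = -2*1/98 - 44 = -1/49 - 44 = -2157/49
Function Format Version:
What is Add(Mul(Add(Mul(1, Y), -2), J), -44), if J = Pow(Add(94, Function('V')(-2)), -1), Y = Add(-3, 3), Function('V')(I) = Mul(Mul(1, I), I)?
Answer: Rational(-2157, 49) ≈ -44.020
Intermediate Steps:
Function('V')(I) = Pow(I, 2) (Function('V')(I) = Mul(I, I) = Pow(I, 2))
Y = 0
J = Rational(1, 98) (J = Pow(Add(94, Pow(-2, 2)), -1) = Pow(Add(94, 4), -1) = Pow(98, -1) = Rational(1, 98) ≈ 0.010204)
Add(Mul(Add(Mul(1, Y), -2), J), -44) = Add(Mul(Add(Mul(1, 0), -2), Rational(1, 98)), -44) = Add(Mul(Add(0, -2), Rational(1, 98)), -44) = Add(Mul(-2, Rational(1, 98)), -44) = Add(Rational(-1, 49), -44) = Rational(-2157, 49)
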